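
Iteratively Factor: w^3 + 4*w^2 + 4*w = (w + 2)*(w^2 + 2*w) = (w + 2)^2*(w)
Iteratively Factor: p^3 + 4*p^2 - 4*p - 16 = (p - 2)*(p^2 + 6*p + 8) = (p - 2)*(p + 4)*(p + 2)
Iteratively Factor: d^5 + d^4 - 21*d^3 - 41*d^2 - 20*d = (d + 4)*(d^4 - 3*d^3 - 9*d^2 - 5*d) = (d + 1)*(d + 4)*(d^3 - 4*d^2 - 5*d) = (d - 5)*(d + 1)*(d + 4)*(d^2 + d) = (d - 5)*(d + 1)^2*(d + 4)*(d)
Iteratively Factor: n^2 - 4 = (n + 2)*(n - 2)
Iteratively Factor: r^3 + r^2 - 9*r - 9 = (r - 3)*(r^2 + 4*r + 3) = (r - 3)*(r + 1)*(r + 3)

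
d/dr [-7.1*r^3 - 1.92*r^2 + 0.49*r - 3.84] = -21.3*r^2 - 3.84*r + 0.49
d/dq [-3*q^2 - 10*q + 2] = -6*q - 10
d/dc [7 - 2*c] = -2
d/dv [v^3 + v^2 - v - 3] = 3*v^2 + 2*v - 1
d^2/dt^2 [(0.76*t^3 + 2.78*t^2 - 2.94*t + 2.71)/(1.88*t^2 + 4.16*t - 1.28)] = (-34.30368*t^3 + 73.327008*t^2 + 92.188416*t + 84.63872)/(6.644672*t^6 + 44.109312*t^5 + 84.031488*t^4 + 11.927552*t^3 - 57.212928*t^2 + 20.447232*t - 2.097152)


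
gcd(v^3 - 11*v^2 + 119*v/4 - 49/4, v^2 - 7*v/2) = v - 7/2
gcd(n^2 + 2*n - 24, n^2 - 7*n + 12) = n - 4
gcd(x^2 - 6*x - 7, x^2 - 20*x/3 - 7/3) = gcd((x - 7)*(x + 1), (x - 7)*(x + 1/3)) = x - 7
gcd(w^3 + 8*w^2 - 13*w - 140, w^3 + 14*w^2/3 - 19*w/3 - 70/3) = w + 5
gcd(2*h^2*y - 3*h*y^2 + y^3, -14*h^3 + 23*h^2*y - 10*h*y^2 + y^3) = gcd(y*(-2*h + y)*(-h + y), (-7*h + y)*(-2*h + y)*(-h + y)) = 2*h^2 - 3*h*y + y^2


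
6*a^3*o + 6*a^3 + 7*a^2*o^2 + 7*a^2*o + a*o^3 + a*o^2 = (a + o)*(6*a + o)*(a*o + a)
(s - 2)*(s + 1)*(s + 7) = s^3 + 6*s^2 - 9*s - 14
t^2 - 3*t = t*(t - 3)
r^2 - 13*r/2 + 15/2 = (r - 5)*(r - 3/2)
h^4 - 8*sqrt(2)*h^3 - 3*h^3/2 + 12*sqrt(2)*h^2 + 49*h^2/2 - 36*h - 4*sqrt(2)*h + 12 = (h - 1)*(h - 1/2)*(h - 6*sqrt(2))*(h - 2*sqrt(2))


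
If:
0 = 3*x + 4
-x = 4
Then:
No Solution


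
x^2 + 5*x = x*(x + 5)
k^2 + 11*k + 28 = (k + 4)*(k + 7)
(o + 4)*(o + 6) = o^2 + 10*o + 24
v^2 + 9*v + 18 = (v + 3)*(v + 6)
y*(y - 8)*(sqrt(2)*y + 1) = sqrt(2)*y^3 - 8*sqrt(2)*y^2 + y^2 - 8*y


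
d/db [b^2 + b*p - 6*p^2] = 2*b + p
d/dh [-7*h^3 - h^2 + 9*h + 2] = -21*h^2 - 2*h + 9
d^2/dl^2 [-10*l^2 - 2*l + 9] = -20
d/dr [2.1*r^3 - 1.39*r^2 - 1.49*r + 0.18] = 6.3*r^2 - 2.78*r - 1.49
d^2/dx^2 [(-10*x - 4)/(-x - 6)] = -112/(x + 6)^3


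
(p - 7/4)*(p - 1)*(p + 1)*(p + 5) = p^4 + 13*p^3/4 - 39*p^2/4 - 13*p/4 + 35/4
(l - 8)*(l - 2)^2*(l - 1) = l^4 - 13*l^3 + 48*l^2 - 68*l + 32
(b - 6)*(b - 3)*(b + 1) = b^3 - 8*b^2 + 9*b + 18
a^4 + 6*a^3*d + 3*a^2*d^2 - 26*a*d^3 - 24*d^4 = (a - 2*d)*(a + d)*(a + 3*d)*(a + 4*d)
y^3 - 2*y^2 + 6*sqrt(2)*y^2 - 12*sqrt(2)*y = y*(y - 2)*(y + 6*sqrt(2))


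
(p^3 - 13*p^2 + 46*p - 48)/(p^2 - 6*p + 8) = (p^2 - 11*p + 24)/(p - 4)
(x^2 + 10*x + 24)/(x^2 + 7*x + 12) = (x + 6)/(x + 3)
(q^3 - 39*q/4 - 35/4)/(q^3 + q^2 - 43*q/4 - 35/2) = (q + 1)/(q + 2)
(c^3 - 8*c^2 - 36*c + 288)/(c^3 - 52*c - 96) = (c - 6)/(c + 2)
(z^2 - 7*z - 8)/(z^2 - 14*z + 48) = (z + 1)/(z - 6)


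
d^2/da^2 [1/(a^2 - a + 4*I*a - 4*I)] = 2*(-a^2 + a - 4*I*a + (2*a - 1 + 4*I)^2 + 4*I)/(a^2 - a + 4*I*a - 4*I)^3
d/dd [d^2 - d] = 2*d - 1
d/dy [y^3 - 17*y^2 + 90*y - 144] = 3*y^2 - 34*y + 90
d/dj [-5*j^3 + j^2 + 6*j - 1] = -15*j^2 + 2*j + 6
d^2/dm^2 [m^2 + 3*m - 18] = 2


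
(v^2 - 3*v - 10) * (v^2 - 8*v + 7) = v^4 - 11*v^3 + 21*v^2 + 59*v - 70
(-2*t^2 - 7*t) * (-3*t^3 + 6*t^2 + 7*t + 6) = 6*t^5 + 9*t^4 - 56*t^3 - 61*t^2 - 42*t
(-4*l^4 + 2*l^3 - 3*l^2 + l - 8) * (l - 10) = -4*l^5 + 42*l^4 - 23*l^3 + 31*l^2 - 18*l + 80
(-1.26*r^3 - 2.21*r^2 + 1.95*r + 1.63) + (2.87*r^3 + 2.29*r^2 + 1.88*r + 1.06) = 1.61*r^3 + 0.0800000000000001*r^2 + 3.83*r + 2.69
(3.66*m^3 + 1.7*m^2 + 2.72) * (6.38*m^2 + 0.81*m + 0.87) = 23.3508*m^5 + 13.8106*m^4 + 4.5612*m^3 + 18.8326*m^2 + 2.2032*m + 2.3664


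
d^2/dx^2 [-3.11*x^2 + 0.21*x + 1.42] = -6.22000000000000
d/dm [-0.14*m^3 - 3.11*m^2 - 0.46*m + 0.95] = -0.42*m^2 - 6.22*m - 0.46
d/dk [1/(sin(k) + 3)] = -cos(k)/(sin(k) + 3)^2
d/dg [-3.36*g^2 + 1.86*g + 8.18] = 1.86 - 6.72*g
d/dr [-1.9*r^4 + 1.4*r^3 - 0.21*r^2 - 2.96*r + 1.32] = -7.6*r^3 + 4.2*r^2 - 0.42*r - 2.96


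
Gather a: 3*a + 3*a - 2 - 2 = 6*a - 4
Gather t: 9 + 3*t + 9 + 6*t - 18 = 9*t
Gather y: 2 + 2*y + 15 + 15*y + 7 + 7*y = 24*y + 24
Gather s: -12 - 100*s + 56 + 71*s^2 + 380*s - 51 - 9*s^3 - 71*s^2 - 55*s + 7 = -9*s^3 + 225*s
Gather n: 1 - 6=-5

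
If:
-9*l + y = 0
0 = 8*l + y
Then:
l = 0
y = 0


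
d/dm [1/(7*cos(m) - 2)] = 7*sin(m)/(7*cos(m) - 2)^2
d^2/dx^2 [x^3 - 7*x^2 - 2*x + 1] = 6*x - 14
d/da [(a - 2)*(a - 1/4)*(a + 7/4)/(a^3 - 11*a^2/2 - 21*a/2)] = (-160*a^4 - 452*a^3 - 521*a^2 + 308*a + 294)/(8*a^2*(4*a^4 - 44*a^3 + 37*a^2 + 462*a + 441))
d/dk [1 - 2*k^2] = -4*k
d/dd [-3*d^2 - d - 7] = -6*d - 1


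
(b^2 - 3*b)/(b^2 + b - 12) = b/(b + 4)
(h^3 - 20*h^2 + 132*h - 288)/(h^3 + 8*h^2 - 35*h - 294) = (h^2 - 14*h + 48)/(h^2 + 14*h + 49)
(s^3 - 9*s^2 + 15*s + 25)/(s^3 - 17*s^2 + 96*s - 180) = (s^2 - 4*s - 5)/(s^2 - 12*s + 36)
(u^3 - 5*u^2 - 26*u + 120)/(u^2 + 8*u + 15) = (u^2 - 10*u + 24)/(u + 3)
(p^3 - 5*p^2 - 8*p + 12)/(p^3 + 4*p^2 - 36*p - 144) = (p^2 + p - 2)/(p^2 + 10*p + 24)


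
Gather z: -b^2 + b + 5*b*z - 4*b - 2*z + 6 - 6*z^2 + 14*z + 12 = -b^2 - 3*b - 6*z^2 + z*(5*b + 12) + 18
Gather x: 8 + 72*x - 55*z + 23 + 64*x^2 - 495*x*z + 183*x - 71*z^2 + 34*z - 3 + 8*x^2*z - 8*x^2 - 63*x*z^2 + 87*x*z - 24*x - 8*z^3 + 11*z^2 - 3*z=x^2*(8*z + 56) + x*(-63*z^2 - 408*z + 231) - 8*z^3 - 60*z^2 - 24*z + 28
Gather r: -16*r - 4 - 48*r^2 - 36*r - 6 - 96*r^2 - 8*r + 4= -144*r^2 - 60*r - 6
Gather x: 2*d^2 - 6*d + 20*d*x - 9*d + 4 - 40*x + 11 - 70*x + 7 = 2*d^2 - 15*d + x*(20*d - 110) + 22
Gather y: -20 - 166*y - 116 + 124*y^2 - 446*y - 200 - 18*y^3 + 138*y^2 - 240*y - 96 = -18*y^3 + 262*y^2 - 852*y - 432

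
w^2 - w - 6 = (w - 3)*(w + 2)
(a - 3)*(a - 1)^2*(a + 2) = a^4 - 3*a^3 - 3*a^2 + 11*a - 6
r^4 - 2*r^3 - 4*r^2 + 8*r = r*(r - 2)^2*(r + 2)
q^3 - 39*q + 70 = (q - 5)*(q - 2)*(q + 7)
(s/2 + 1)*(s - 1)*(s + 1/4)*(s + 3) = s^4/2 + 17*s^3/8 + s^2 - 23*s/8 - 3/4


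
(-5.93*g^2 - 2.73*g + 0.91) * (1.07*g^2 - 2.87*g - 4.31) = -6.3451*g^4 + 14.098*g^3 + 34.3671*g^2 + 9.1546*g - 3.9221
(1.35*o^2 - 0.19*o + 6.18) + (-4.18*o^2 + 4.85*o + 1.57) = -2.83*o^2 + 4.66*o + 7.75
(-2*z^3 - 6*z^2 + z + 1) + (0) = -2*z^3 - 6*z^2 + z + 1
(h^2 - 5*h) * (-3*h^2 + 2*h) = -3*h^4 + 17*h^3 - 10*h^2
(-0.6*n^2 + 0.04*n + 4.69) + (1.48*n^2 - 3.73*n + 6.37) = 0.88*n^2 - 3.69*n + 11.06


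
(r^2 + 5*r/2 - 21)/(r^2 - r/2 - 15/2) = (-2*r^2 - 5*r + 42)/(-2*r^2 + r + 15)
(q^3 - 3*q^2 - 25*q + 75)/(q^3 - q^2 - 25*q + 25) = (q - 3)/(q - 1)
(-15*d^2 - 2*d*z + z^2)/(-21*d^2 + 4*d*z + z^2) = (-15*d^2 - 2*d*z + z^2)/(-21*d^2 + 4*d*z + z^2)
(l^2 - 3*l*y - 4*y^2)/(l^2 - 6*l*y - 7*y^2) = (-l + 4*y)/(-l + 7*y)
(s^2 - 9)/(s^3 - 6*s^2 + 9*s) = (s + 3)/(s*(s - 3))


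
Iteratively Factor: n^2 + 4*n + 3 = (n + 3)*(n + 1)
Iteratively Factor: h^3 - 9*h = (h - 3)*(h^2 + 3*h) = (h - 3)*(h + 3)*(h)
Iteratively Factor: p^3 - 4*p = (p + 2)*(p^2 - 2*p) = (p - 2)*(p + 2)*(p)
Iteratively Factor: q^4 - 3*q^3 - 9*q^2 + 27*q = (q)*(q^3 - 3*q^2 - 9*q + 27) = q*(q - 3)*(q^2 - 9) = q*(q - 3)^2*(q + 3)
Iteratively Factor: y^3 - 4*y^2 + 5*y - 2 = (y - 1)*(y^2 - 3*y + 2) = (y - 1)^2*(y - 2)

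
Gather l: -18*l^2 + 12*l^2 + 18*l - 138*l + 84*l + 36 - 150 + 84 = -6*l^2 - 36*l - 30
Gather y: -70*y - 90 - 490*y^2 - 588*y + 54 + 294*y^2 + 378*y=-196*y^2 - 280*y - 36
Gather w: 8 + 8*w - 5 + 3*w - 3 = 11*w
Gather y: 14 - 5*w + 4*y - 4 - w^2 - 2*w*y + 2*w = -w^2 - 3*w + y*(4 - 2*w) + 10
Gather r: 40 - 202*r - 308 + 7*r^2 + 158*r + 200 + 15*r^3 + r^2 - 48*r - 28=15*r^3 + 8*r^2 - 92*r - 96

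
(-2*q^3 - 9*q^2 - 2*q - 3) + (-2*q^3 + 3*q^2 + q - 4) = -4*q^3 - 6*q^2 - q - 7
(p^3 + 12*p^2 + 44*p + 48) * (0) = 0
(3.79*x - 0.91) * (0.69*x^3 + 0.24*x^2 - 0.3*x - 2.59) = 2.6151*x^4 + 0.2817*x^3 - 1.3554*x^2 - 9.5431*x + 2.3569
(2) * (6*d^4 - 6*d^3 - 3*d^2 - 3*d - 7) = 12*d^4 - 12*d^3 - 6*d^2 - 6*d - 14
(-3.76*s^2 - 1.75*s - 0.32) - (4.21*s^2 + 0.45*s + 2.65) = -7.97*s^2 - 2.2*s - 2.97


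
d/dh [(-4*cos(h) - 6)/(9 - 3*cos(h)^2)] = 4*(cos(h)^2 + 3*cos(h) + 3)*sin(h)/(3*(cos(h)^2 - 3)^2)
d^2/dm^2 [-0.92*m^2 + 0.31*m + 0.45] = -1.84000000000000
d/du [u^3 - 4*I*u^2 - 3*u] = 3*u^2 - 8*I*u - 3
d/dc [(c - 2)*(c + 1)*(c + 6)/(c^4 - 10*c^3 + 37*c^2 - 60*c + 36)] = (-c^3 - 17*c^2 + 8*c + 84)/(c^5 - 13*c^4 + 67*c^3 - 171*c^2 + 216*c - 108)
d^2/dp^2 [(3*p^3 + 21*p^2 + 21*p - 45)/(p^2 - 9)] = 96/(p^3 - 9*p^2 + 27*p - 27)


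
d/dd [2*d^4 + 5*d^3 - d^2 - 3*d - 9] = 8*d^3 + 15*d^2 - 2*d - 3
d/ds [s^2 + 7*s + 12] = 2*s + 7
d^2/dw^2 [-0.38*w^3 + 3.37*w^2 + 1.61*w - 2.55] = 6.74 - 2.28*w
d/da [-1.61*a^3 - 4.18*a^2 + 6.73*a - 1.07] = -4.83*a^2 - 8.36*a + 6.73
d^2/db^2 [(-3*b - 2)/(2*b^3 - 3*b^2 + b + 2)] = 2*(-(3*b + 2)*(6*b^2 - 6*b + 1)^2 + 3*(6*b^2 - 6*b + (2*b - 1)*(3*b + 2) + 1)*(2*b^3 - 3*b^2 + b + 2))/(2*b^3 - 3*b^2 + b + 2)^3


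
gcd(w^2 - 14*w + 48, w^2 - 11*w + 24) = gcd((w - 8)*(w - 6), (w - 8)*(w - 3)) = w - 8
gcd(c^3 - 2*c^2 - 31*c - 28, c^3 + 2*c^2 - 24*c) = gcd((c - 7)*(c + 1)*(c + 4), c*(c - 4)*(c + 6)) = 1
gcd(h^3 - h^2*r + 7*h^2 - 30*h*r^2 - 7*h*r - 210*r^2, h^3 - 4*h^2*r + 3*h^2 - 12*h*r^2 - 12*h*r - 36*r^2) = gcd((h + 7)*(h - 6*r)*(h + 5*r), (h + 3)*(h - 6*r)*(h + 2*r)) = -h + 6*r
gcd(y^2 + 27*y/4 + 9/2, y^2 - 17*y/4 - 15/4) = y + 3/4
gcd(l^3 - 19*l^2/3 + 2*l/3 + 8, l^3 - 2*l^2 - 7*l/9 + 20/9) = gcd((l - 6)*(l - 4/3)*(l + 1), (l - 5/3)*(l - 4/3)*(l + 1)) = l^2 - l/3 - 4/3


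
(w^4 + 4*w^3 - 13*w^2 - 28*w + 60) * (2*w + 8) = 2*w^5 + 16*w^4 + 6*w^3 - 160*w^2 - 104*w + 480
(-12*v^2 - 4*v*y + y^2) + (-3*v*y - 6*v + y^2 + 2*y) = -12*v^2 - 7*v*y - 6*v + 2*y^2 + 2*y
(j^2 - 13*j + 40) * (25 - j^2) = -j^4 + 13*j^3 - 15*j^2 - 325*j + 1000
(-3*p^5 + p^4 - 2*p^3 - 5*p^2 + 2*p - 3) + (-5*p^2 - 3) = -3*p^5 + p^4 - 2*p^3 - 10*p^2 + 2*p - 6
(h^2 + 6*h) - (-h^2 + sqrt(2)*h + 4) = 2*h^2 - sqrt(2)*h + 6*h - 4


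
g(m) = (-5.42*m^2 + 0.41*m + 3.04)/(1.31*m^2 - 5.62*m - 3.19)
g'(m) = (0.41 - 10.84*m)/(1.31*m^2 - 5.62*m - 3.19) + (5.62 - 2.62*m)*(-5.42*m^2 + 0.41*m + 3.04)/(1.31*m^2 - 5.62*m - 3.19)^2 = (29.9233*m^2 + 26.6148*m + 15.7769)/(1.7161*m^4 - 14.7244*m^3 + 23.2266*m^2 + 35.8556*m + 10.1761)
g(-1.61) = -1.26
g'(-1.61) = 0.59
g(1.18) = 0.50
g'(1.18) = 1.39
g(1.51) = 1.00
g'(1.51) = 1.64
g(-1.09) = -0.86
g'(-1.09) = 1.11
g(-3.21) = -1.91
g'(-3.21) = 0.30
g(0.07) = -0.85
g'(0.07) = 1.39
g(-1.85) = -1.39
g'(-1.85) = 0.50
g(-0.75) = -0.18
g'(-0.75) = 4.07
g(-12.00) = -3.09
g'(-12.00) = 0.06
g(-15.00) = -3.25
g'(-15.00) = 0.04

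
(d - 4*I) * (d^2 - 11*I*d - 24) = d^3 - 15*I*d^2 - 68*d + 96*I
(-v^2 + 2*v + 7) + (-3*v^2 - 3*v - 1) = -4*v^2 - v + 6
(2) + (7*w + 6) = 7*w + 8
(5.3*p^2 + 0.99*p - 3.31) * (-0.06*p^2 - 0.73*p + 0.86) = -0.318*p^4 - 3.9284*p^3 + 4.0339*p^2 + 3.2677*p - 2.8466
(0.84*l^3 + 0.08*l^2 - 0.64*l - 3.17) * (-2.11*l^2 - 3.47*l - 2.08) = -1.7724*l^5 - 3.0836*l^4 - 0.6744*l^3 + 8.7431*l^2 + 12.3311*l + 6.5936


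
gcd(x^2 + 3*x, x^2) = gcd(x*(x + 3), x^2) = x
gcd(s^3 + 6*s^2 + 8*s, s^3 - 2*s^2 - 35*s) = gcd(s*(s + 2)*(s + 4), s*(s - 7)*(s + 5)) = s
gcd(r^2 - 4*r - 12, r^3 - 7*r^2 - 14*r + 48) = 1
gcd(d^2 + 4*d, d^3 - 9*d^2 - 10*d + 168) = d + 4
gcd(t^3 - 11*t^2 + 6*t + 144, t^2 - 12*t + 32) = t - 8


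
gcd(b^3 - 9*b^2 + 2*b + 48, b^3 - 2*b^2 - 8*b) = b + 2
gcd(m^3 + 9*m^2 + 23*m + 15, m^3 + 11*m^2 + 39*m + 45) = m^2 + 8*m + 15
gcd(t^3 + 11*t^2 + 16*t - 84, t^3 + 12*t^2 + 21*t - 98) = t^2 + 5*t - 14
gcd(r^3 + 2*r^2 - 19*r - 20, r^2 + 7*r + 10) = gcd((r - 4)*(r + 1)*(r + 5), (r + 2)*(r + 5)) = r + 5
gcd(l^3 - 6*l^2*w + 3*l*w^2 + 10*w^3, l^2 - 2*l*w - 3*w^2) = l + w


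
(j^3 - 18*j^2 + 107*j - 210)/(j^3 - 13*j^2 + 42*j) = (j - 5)/j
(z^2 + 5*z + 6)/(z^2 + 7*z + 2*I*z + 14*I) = (z^2 + 5*z + 6)/(z^2 + z*(7 + 2*I) + 14*I)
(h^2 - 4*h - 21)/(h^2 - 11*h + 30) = (h^2 - 4*h - 21)/(h^2 - 11*h + 30)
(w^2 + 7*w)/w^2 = (w + 7)/w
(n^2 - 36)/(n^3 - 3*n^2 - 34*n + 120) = (n - 6)/(n^2 - 9*n + 20)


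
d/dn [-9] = 0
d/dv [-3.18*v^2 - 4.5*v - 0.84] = -6.36*v - 4.5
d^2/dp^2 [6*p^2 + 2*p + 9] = 12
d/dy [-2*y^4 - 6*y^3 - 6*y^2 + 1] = 2*y*(-4*y^2 - 9*y - 6)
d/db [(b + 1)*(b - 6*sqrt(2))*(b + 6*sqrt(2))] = 3*b^2 + 2*b - 72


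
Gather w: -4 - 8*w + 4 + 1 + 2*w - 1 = -6*w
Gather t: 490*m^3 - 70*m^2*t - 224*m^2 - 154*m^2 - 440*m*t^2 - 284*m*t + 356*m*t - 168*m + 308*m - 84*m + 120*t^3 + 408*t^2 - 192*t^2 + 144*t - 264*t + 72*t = 490*m^3 - 378*m^2 + 56*m + 120*t^3 + t^2*(216 - 440*m) + t*(-70*m^2 + 72*m - 48)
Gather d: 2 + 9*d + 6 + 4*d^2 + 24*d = 4*d^2 + 33*d + 8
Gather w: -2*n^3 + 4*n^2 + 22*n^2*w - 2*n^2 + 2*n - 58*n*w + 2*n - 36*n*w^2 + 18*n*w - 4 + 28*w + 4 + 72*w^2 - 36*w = -2*n^3 + 2*n^2 + 4*n + w^2*(72 - 36*n) + w*(22*n^2 - 40*n - 8)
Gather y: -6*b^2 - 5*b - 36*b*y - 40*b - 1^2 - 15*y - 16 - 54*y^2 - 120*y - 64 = -6*b^2 - 45*b - 54*y^2 + y*(-36*b - 135) - 81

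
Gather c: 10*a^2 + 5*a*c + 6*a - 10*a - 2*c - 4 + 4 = 10*a^2 - 4*a + c*(5*a - 2)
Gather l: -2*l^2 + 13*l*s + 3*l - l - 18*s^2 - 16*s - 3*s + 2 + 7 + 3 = -2*l^2 + l*(13*s + 2) - 18*s^2 - 19*s + 12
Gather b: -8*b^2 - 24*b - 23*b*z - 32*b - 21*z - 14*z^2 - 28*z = -8*b^2 + b*(-23*z - 56) - 14*z^2 - 49*z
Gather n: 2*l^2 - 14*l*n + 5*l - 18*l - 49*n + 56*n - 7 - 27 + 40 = 2*l^2 - 13*l + n*(7 - 14*l) + 6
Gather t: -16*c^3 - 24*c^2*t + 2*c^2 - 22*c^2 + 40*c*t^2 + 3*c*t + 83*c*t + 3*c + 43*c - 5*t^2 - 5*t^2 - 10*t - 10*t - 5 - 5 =-16*c^3 - 20*c^2 + 46*c + t^2*(40*c - 10) + t*(-24*c^2 + 86*c - 20) - 10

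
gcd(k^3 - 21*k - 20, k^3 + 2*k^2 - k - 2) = k + 1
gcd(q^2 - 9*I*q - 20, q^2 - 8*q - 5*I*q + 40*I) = q - 5*I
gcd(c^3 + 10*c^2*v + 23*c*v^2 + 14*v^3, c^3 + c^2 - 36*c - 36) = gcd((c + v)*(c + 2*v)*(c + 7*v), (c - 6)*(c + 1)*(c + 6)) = 1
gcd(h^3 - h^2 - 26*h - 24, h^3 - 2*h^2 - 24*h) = h^2 - 2*h - 24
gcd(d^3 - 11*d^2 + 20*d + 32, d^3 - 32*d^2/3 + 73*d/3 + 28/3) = d - 4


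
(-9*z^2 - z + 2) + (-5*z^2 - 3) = -14*z^2 - z - 1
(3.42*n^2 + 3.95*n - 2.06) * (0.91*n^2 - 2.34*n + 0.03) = 3.1122*n^4 - 4.4083*n^3 - 11.015*n^2 + 4.9389*n - 0.0618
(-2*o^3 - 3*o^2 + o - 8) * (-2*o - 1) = 4*o^4 + 8*o^3 + o^2 + 15*o + 8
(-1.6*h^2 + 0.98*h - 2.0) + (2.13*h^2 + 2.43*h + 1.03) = 0.53*h^2 + 3.41*h - 0.97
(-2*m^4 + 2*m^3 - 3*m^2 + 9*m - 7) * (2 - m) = 2*m^5 - 6*m^4 + 7*m^3 - 15*m^2 + 25*m - 14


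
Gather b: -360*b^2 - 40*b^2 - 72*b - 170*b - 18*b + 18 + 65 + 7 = -400*b^2 - 260*b + 90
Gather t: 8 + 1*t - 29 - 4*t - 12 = -3*t - 33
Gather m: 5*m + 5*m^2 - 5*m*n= 5*m^2 + m*(5 - 5*n)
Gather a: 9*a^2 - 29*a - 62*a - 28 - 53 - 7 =9*a^2 - 91*a - 88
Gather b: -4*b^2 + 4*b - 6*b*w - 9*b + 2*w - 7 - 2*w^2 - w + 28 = -4*b^2 + b*(-6*w - 5) - 2*w^2 + w + 21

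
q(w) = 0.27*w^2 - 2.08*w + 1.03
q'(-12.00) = -8.56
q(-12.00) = 64.87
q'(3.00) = -0.46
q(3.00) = -2.78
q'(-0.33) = -2.26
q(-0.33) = 1.75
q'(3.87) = 0.01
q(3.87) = -2.98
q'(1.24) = -1.41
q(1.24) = -1.13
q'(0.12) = -2.02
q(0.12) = 0.78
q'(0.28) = -1.93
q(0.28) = 0.47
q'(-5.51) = -5.06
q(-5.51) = 20.69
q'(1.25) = -1.40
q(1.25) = -1.15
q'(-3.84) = -4.15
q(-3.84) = 13.00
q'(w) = 0.54*w - 2.08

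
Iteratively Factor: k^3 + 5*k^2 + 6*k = (k + 3)*(k^2 + 2*k) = k*(k + 3)*(k + 2)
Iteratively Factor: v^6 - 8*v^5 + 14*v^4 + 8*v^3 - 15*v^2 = (v - 5)*(v^5 - 3*v^4 - v^3 + 3*v^2) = v*(v - 5)*(v^4 - 3*v^3 - v^2 + 3*v) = v*(v - 5)*(v - 1)*(v^3 - 2*v^2 - 3*v) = v^2*(v - 5)*(v - 1)*(v^2 - 2*v - 3) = v^2*(v - 5)*(v - 1)*(v + 1)*(v - 3)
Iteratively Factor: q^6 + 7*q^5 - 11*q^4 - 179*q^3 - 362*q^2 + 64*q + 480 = (q + 4)*(q^5 + 3*q^4 - 23*q^3 - 87*q^2 - 14*q + 120) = (q - 5)*(q + 4)*(q^4 + 8*q^3 + 17*q^2 - 2*q - 24) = (q - 5)*(q + 4)^2*(q^3 + 4*q^2 + q - 6) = (q - 5)*(q + 2)*(q + 4)^2*(q^2 + 2*q - 3) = (q - 5)*(q - 1)*(q + 2)*(q + 4)^2*(q + 3)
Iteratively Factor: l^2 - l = (l)*(l - 1)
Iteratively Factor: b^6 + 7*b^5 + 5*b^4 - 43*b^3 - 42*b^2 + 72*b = (b + 3)*(b^5 + 4*b^4 - 7*b^3 - 22*b^2 + 24*b) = (b - 1)*(b + 3)*(b^4 + 5*b^3 - 2*b^2 - 24*b) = (b - 2)*(b - 1)*(b + 3)*(b^3 + 7*b^2 + 12*b) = b*(b - 2)*(b - 1)*(b + 3)*(b^2 + 7*b + 12) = b*(b - 2)*(b - 1)*(b + 3)^2*(b + 4)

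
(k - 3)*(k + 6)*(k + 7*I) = k^3 + 3*k^2 + 7*I*k^2 - 18*k + 21*I*k - 126*I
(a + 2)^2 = a^2 + 4*a + 4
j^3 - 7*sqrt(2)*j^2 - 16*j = j*(j - 8*sqrt(2))*(j + sqrt(2))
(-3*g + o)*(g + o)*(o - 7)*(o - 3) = -3*g^2*o^2 + 30*g^2*o - 63*g^2 - 2*g*o^3 + 20*g*o^2 - 42*g*o + o^4 - 10*o^3 + 21*o^2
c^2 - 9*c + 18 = (c - 6)*(c - 3)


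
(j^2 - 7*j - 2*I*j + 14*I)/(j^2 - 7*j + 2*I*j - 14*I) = (j - 2*I)/(j + 2*I)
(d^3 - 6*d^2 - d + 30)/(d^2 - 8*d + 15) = d + 2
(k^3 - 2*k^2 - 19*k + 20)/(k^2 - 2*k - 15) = (k^2 + 3*k - 4)/(k + 3)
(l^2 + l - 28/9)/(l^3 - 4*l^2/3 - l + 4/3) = (l + 7/3)/(l^2 - 1)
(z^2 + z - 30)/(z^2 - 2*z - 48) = (z - 5)/(z - 8)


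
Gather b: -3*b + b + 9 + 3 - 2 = 10 - 2*b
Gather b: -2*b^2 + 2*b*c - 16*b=-2*b^2 + b*(2*c - 16)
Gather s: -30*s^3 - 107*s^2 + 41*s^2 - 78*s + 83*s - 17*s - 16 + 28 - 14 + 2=-30*s^3 - 66*s^2 - 12*s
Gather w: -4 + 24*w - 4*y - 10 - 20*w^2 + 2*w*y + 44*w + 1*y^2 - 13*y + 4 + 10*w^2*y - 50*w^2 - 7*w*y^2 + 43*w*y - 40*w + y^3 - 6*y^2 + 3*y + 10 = w^2*(10*y - 70) + w*(-7*y^2 + 45*y + 28) + y^3 - 5*y^2 - 14*y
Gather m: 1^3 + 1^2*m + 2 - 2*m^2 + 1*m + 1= -2*m^2 + 2*m + 4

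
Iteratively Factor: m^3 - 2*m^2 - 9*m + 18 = (m - 3)*(m^2 + m - 6) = (m - 3)*(m + 3)*(m - 2)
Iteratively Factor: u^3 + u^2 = (u)*(u^2 + u) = u*(u + 1)*(u)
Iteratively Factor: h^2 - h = (h - 1)*(h)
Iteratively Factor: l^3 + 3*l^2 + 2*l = (l)*(l^2 + 3*l + 2) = l*(l + 1)*(l + 2)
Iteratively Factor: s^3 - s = (s)*(s^2 - 1) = s*(s - 1)*(s + 1)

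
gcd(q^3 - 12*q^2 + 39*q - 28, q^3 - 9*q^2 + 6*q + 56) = q^2 - 11*q + 28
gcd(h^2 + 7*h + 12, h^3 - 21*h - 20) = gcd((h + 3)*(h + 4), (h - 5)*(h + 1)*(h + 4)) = h + 4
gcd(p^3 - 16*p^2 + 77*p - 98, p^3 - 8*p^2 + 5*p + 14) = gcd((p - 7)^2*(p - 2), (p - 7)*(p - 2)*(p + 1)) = p^2 - 9*p + 14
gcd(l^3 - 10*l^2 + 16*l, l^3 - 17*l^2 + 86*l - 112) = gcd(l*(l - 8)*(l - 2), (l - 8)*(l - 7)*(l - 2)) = l^2 - 10*l + 16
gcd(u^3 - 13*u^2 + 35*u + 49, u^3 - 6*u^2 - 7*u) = u^2 - 6*u - 7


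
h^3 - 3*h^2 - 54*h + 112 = (h - 8)*(h - 2)*(h + 7)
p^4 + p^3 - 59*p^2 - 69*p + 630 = (p - 7)*(p - 3)*(p + 5)*(p + 6)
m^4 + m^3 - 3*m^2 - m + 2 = (m - 1)^2*(m + 1)*(m + 2)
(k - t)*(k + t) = k^2 - t^2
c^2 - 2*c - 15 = (c - 5)*(c + 3)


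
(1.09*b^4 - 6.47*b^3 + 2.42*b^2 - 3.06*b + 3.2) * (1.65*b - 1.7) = 1.7985*b^5 - 12.5285*b^4 + 14.992*b^3 - 9.163*b^2 + 10.482*b - 5.44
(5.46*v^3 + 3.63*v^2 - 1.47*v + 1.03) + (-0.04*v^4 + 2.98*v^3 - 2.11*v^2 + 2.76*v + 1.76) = -0.04*v^4 + 8.44*v^3 + 1.52*v^2 + 1.29*v + 2.79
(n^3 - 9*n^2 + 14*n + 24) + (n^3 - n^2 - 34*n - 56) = 2*n^3 - 10*n^2 - 20*n - 32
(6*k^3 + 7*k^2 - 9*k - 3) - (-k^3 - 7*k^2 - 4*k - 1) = 7*k^3 + 14*k^2 - 5*k - 2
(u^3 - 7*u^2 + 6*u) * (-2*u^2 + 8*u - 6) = -2*u^5 + 22*u^4 - 74*u^3 + 90*u^2 - 36*u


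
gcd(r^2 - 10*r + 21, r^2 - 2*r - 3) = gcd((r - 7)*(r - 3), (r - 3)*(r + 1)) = r - 3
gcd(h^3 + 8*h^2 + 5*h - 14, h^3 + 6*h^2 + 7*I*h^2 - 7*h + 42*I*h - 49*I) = h^2 + 6*h - 7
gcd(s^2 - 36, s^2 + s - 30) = s + 6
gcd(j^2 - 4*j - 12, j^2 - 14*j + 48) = j - 6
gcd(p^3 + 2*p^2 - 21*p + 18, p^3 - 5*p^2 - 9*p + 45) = p - 3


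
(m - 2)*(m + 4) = m^2 + 2*m - 8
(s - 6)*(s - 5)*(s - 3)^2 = s^4 - 17*s^3 + 105*s^2 - 279*s + 270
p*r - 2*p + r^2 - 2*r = (p + r)*(r - 2)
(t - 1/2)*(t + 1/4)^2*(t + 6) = t^4 + 6*t^3 - 3*t^2/16 - 37*t/32 - 3/16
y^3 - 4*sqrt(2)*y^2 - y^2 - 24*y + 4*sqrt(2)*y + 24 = (y - 1)*(y - 6*sqrt(2))*(y + 2*sqrt(2))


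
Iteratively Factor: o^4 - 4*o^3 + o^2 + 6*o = (o + 1)*(o^3 - 5*o^2 + 6*o) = (o - 3)*(o + 1)*(o^2 - 2*o) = (o - 3)*(o - 2)*(o + 1)*(o)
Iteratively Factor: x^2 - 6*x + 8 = (x - 2)*(x - 4)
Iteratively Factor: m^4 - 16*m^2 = (m + 4)*(m^3 - 4*m^2) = m*(m + 4)*(m^2 - 4*m) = m^2*(m + 4)*(m - 4)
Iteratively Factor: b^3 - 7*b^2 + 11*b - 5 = (b - 5)*(b^2 - 2*b + 1) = (b - 5)*(b - 1)*(b - 1)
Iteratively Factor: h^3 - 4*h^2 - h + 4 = (h + 1)*(h^2 - 5*h + 4) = (h - 4)*(h + 1)*(h - 1)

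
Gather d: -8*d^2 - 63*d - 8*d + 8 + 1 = -8*d^2 - 71*d + 9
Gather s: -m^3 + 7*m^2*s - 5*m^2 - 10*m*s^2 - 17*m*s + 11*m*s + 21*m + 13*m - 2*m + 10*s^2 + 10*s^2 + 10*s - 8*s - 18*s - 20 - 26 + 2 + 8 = -m^3 - 5*m^2 + 32*m + s^2*(20 - 10*m) + s*(7*m^2 - 6*m - 16) - 36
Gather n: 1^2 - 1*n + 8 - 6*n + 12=21 - 7*n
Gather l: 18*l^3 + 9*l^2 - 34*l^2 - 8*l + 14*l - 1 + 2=18*l^3 - 25*l^2 + 6*l + 1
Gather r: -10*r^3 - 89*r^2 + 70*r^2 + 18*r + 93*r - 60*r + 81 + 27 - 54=-10*r^3 - 19*r^2 + 51*r + 54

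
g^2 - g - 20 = (g - 5)*(g + 4)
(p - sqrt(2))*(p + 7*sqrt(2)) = p^2 + 6*sqrt(2)*p - 14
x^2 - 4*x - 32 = (x - 8)*(x + 4)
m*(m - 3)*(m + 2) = m^3 - m^2 - 6*m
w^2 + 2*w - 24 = (w - 4)*(w + 6)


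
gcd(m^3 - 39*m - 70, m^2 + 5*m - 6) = 1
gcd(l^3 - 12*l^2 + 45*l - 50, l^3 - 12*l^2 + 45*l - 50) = l^3 - 12*l^2 + 45*l - 50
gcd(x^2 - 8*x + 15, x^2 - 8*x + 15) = x^2 - 8*x + 15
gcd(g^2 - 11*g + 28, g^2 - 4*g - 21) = g - 7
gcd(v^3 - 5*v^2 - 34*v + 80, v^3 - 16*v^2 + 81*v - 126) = 1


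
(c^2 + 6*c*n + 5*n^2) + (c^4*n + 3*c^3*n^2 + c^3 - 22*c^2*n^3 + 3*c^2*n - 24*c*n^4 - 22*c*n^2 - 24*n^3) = c^4*n + 3*c^3*n^2 + c^3 - 22*c^2*n^3 + 3*c^2*n + c^2 - 24*c*n^4 - 22*c*n^2 + 6*c*n - 24*n^3 + 5*n^2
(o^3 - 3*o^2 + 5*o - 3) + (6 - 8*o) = o^3 - 3*o^2 - 3*o + 3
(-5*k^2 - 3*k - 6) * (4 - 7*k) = 35*k^3 + k^2 + 30*k - 24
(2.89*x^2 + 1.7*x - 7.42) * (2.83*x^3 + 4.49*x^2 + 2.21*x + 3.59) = 8.1787*x^5 + 17.7871*x^4 - 6.9787*x^3 - 19.1837*x^2 - 10.2952*x - 26.6378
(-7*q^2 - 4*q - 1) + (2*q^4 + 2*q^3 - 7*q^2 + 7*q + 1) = 2*q^4 + 2*q^3 - 14*q^2 + 3*q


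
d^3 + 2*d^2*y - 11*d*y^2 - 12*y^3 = (d - 3*y)*(d + y)*(d + 4*y)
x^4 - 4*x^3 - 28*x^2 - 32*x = x*(x - 8)*(x + 2)^2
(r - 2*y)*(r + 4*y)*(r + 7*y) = r^3 + 9*r^2*y + 6*r*y^2 - 56*y^3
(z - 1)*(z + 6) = z^2 + 5*z - 6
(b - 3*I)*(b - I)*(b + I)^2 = b^4 - 2*I*b^3 + 4*b^2 - 2*I*b + 3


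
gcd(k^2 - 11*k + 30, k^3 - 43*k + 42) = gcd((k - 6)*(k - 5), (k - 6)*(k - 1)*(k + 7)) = k - 6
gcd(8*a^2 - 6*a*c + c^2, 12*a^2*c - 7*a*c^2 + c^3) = 4*a - c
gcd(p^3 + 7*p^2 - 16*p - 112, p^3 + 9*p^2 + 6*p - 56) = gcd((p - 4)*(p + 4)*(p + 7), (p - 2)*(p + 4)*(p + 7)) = p^2 + 11*p + 28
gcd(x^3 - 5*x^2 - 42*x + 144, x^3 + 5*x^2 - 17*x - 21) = x - 3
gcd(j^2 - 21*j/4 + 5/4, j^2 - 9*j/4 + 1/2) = j - 1/4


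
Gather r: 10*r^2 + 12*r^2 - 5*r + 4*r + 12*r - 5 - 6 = 22*r^2 + 11*r - 11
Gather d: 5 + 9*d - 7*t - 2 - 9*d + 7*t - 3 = 0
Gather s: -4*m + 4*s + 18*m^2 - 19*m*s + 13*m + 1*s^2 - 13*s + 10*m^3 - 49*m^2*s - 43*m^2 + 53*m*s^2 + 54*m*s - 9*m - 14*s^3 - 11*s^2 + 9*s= 10*m^3 - 25*m^2 - 14*s^3 + s^2*(53*m - 10) + s*(-49*m^2 + 35*m)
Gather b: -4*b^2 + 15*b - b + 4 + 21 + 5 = -4*b^2 + 14*b + 30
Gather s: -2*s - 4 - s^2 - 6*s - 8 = -s^2 - 8*s - 12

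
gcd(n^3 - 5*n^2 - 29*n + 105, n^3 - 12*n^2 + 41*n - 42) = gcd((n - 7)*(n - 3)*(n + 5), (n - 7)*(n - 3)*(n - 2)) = n^2 - 10*n + 21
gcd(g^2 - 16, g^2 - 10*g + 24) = g - 4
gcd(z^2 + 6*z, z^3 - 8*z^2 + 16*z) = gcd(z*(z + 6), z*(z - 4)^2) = z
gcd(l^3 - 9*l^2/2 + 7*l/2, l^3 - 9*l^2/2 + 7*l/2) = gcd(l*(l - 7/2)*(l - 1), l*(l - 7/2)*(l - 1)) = l^3 - 9*l^2/2 + 7*l/2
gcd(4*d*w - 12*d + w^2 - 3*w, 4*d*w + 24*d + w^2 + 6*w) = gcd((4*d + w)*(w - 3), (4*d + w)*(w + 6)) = 4*d + w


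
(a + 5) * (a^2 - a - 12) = a^3 + 4*a^2 - 17*a - 60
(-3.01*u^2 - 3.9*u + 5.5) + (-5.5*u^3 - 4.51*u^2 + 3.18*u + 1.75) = -5.5*u^3 - 7.52*u^2 - 0.72*u + 7.25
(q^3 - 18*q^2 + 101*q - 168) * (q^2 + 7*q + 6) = q^5 - 11*q^4 - 19*q^3 + 431*q^2 - 570*q - 1008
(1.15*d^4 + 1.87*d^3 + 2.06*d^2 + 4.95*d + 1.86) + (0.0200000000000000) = 1.15*d^4 + 1.87*d^3 + 2.06*d^2 + 4.95*d + 1.88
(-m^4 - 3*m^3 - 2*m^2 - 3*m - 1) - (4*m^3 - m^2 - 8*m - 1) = -m^4 - 7*m^3 - m^2 + 5*m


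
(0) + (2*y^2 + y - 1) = 2*y^2 + y - 1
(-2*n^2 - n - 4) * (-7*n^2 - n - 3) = 14*n^4 + 9*n^3 + 35*n^2 + 7*n + 12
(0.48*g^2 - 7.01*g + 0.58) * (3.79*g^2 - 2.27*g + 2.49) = 1.8192*g^4 - 27.6575*g^3 + 19.3061*g^2 - 18.7715*g + 1.4442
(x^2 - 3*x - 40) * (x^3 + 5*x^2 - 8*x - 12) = x^5 + 2*x^4 - 63*x^3 - 188*x^2 + 356*x + 480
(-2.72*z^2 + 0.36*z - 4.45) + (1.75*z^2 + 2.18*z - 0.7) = -0.97*z^2 + 2.54*z - 5.15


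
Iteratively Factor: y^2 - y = (y - 1)*(y)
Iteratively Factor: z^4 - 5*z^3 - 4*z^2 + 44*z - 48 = (z - 2)*(z^3 - 3*z^2 - 10*z + 24) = (z - 4)*(z - 2)*(z^2 + z - 6) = (z - 4)*(z - 2)^2*(z + 3)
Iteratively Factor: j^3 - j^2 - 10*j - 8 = (j + 1)*(j^2 - 2*j - 8) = (j - 4)*(j + 1)*(j + 2)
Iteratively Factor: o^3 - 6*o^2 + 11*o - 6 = (o - 1)*(o^2 - 5*o + 6) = (o - 2)*(o - 1)*(o - 3)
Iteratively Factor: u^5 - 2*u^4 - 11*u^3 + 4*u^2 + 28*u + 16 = (u + 1)*(u^4 - 3*u^3 - 8*u^2 + 12*u + 16) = (u + 1)^2*(u^3 - 4*u^2 - 4*u + 16) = (u - 4)*(u + 1)^2*(u^2 - 4) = (u - 4)*(u - 2)*(u + 1)^2*(u + 2)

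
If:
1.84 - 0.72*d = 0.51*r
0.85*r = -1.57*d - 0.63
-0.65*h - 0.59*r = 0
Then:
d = -9.99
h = -16.08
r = 17.71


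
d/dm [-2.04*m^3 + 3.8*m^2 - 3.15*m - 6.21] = -6.12*m^2 + 7.6*m - 3.15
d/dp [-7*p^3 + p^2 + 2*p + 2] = -21*p^2 + 2*p + 2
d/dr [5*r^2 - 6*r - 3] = 10*r - 6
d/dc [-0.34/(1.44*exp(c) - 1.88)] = 0.4896*exp(c)/(1.44*exp(c) - 1.88)^2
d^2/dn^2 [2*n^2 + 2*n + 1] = 4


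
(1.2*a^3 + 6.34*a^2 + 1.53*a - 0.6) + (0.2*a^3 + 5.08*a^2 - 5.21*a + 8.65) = 1.4*a^3 + 11.42*a^2 - 3.68*a + 8.05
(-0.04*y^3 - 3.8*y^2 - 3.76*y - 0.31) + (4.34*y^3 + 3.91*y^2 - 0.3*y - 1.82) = 4.3*y^3 + 0.11*y^2 - 4.06*y - 2.13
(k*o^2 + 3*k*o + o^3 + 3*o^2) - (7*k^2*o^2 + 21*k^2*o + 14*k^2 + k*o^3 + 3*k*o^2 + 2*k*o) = -7*k^2*o^2 - 21*k^2*o - 14*k^2 - k*o^3 - 2*k*o^2 + k*o + o^3 + 3*o^2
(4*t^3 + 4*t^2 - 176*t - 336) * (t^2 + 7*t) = 4*t^5 + 32*t^4 - 148*t^3 - 1568*t^2 - 2352*t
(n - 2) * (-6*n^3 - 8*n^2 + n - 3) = -6*n^4 + 4*n^3 + 17*n^2 - 5*n + 6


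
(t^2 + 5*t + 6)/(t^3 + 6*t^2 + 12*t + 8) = (t + 3)/(t^2 + 4*t + 4)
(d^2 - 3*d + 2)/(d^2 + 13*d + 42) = (d^2 - 3*d + 2)/(d^2 + 13*d + 42)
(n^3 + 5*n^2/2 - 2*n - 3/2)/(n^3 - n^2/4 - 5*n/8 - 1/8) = 4*(n + 3)/(4*n + 1)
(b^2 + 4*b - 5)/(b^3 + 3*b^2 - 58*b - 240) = (b - 1)/(b^2 - 2*b - 48)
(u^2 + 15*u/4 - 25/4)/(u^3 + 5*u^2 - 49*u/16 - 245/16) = 4*(4*u - 5)/(16*u^2 - 49)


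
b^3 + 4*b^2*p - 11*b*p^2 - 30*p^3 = (b - 3*p)*(b + 2*p)*(b + 5*p)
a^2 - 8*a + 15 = (a - 5)*(a - 3)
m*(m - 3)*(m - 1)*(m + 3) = m^4 - m^3 - 9*m^2 + 9*m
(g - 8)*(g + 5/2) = g^2 - 11*g/2 - 20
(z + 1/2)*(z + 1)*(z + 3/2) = z^3 + 3*z^2 + 11*z/4 + 3/4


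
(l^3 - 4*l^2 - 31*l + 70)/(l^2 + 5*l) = l - 9 + 14/l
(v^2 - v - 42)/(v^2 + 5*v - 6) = (v - 7)/(v - 1)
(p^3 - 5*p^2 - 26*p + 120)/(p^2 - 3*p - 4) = (p^2 - p - 30)/(p + 1)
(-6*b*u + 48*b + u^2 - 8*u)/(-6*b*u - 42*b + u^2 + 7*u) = (u - 8)/(u + 7)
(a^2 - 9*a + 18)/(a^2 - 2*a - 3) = (a - 6)/(a + 1)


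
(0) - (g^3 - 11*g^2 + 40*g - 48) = -g^3 + 11*g^2 - 40*g + 48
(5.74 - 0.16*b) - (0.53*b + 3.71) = 2.03 - 0.69*b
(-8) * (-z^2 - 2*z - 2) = 8*z^2 + 16*z + 16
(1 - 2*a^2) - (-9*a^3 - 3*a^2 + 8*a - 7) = 9*a^3 + a^2 - 8*a + 8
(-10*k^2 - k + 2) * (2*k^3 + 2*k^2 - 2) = -20*k^5 - 22*k^4 + 2*k^3 + 24*k^2 + 2*k - 4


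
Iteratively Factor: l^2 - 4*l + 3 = (l - 1)*(l - 3)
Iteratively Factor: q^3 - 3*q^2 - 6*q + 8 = (q - 1)*(q^2 - 2*q - 8) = (q - 4)*(q - 1)*(q + 2)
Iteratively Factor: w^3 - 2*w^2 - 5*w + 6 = (w + 2)*(w^2 - 4*w + 3) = (w - 1)*(w + 2)*(w - 3)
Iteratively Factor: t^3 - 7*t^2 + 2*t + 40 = (t + 2)*(t^2 - 9*t + 20) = (t - 5)*(t + 2)*(t - 4)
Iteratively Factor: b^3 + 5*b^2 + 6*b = (b)*(b^2 + 5*b + 6) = b*(b + 2)*(b + 3)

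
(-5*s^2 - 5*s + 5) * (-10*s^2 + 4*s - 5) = 50*s^4 + 30*s^3 - 45*s^2 + 45*s - 25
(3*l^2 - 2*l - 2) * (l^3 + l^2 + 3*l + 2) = 3*l^5 + l^4 + 5*l^3 - 2*l^2 - 10*l - 4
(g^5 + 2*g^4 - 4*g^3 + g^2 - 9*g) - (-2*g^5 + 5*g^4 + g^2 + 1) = 3*g^5 - 3*g^4 - 4*g^3 - 9*g - 1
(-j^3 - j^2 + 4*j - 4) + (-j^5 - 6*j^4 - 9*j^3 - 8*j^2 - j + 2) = -j^5 - 6*j^4 - 10*j^3 - 9*j^2 + 3*j - 2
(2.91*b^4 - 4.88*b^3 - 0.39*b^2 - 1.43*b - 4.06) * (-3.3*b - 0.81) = -9.603*b^5 + 13.7469*b^4 + 5.2398*b^3 + 5.0349*b^2 + 14.5563*b + 3.2886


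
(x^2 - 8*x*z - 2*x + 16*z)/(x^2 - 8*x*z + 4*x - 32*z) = (x - 2)/(x + 4)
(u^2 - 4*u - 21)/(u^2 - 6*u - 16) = (-u^2 + 4*u + 21)/(-u^2 + 6*u + 16)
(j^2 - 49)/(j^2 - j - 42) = (j + 7)/(j + 6)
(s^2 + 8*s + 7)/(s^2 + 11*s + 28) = (s + 1)/(s + 4)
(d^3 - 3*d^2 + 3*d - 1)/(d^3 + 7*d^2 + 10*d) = (d^3 - 3*d^2 + 3*d - 1)/(d*(d^2 + 7*d + 10))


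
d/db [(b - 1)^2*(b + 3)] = (b - 1)*(3*b + 5)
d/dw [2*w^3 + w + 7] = 6*w^2 + 1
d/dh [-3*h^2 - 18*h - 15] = -6*h - 18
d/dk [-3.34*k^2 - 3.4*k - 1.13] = -6.68*k - 3.4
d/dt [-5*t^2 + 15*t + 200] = 15 - 10*t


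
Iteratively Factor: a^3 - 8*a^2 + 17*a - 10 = (a - 2)*(a^2 - 6*a + 5) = (a - 5)*(a - 2)*(a - 1)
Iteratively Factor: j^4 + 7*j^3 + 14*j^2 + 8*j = (j + 2)*(j^3 + 5*j^2 + 4*j) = (j + 1)*(j + 2)*(j^2 + 4*j) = (j + 1)*(j + 2)*(j + 4)*(j)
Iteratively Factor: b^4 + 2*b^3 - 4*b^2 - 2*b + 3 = (b + 3)*(b^3 - b^2 - b + 1) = (b - 1)*(b + 3)*(b^2 - 1) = (b - 1)*(b + 1)*(b + 3)*(b - 1)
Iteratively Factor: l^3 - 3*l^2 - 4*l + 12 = (l + 2)*(l^2 - 5*l + 6) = (l - 2)*(l + 2)*(l - 3)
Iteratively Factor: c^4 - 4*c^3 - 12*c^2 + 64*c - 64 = (c - 4)*(c^3 - 12*c + 16) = (c - 4)*(c - 2)*(c^2 + 2*c - 8) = (c - 4)*(c - 2)^2*(c + 4)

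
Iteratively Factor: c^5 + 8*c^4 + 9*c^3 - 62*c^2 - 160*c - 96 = (c + 2)*(c^4 + 6*c^3 - 3*c^2 - 56*c - 48) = (c + 2)*(c + 4)*(c^3 + 2*c^2 - 11*c - 12) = (c - 3)*(c + 2)*(c + 4)*(c^2 + 5*c + 4) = (c - 3)*(c + 2)*(c + 4)^2*(c + 1)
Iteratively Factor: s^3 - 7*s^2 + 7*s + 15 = (s - 3)*(s^2 - 4*s - 5) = (s - 5)*(s - 3)*(s + 1)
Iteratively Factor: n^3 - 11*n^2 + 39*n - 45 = (n - 5)*(n^2 - 6*n + 9) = (n - 5)*(n - 3)*(n - 3)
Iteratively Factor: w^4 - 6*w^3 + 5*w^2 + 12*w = (w - 4)*(w^3 - 2*w^2 - 3*w) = w*(w - 4)*(w^2 - 2*w - 3) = w*(w - 4)*(w - 3)*(w + 1)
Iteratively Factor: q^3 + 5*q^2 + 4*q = (q)*(q^2 + 5*q + 4) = q*(q + 1)*(q + 4)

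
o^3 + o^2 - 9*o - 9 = (o - 3)*(o + 1)*(o + 3)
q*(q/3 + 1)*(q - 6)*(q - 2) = q^4/3 - 5*q^3/3 - 4*q^2 + 12*q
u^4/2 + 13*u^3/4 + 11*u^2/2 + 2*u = u*(u/2 + 1)*(u + 1/2)*(u + 4)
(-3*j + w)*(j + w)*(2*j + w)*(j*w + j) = -6*j^4*w - 6*j^4 - 7*j^3*w^2 - 7*j^3*w + j*w^4 + j*w^3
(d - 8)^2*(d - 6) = d^3 - 22*d^2 + 160*d - 384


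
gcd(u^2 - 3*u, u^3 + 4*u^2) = u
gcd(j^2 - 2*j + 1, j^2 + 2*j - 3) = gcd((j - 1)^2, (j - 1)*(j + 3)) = j - 1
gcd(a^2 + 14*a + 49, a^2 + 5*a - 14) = a + 7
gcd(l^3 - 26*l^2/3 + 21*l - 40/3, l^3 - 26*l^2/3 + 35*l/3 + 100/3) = l - 5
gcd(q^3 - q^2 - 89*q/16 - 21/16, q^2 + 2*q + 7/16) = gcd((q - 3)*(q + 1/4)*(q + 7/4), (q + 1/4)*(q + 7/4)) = q^2 + 2*q + 7/16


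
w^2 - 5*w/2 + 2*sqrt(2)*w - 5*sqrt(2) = (w - 5/2)*(w + 2*sqrt(2))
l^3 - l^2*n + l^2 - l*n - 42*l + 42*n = (l - 6)*(l + 7)*(l - n)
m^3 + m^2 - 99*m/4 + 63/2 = (m - 7/2)*(m - 3/2)*(m + 6)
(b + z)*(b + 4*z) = b^2 + 5*b*z + 4*z^2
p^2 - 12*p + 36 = (p - 6)^2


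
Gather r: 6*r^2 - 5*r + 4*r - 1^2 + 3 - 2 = 6*r^2 - r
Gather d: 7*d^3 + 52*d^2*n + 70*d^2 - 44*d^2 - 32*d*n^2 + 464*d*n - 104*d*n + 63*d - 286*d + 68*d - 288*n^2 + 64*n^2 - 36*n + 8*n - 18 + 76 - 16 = 7*d^3 + d^2*(52*n + 26) + d*(-32*n^2 + 360*n - 155) - 224*n^2 - 28*n + 42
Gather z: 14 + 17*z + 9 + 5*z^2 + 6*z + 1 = 5*z^2 + 23*z + 24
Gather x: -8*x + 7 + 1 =8 - 8*x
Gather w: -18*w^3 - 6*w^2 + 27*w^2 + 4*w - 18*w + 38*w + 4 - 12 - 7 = -18*w^3 + 21*w^2 + 24*w - 15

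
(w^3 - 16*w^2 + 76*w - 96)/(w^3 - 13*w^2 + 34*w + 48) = (w - 2)/(w + 1)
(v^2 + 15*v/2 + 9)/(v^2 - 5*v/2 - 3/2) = (2*v^2 + 15*v + 18)/(2*v^2 - 5*v - 3)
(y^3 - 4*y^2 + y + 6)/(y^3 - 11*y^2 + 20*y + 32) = (y^2 - 5*y + 6)/(y^2 - 12*y + 32)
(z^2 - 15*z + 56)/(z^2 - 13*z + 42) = (z - 8)/(z - 6)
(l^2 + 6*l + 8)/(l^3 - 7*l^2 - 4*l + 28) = (l + 4)/(l^2 - 9*l + 14)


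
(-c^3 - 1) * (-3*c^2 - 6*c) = 3*c^5 + 6*c^4 + 3*c^2 + 6*c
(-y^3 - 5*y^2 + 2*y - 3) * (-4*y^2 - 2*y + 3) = 4*y^5 + 22*y^4 - y^3 - 7*y^2 + 12*y - 9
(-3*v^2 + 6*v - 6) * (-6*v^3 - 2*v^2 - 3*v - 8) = 18*v^5 - 30*v^4 + 33*v^3 + 18*v^2 - 30*v + 48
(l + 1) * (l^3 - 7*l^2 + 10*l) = l^4 - 6*l^3 + 3*l^2 + 10*l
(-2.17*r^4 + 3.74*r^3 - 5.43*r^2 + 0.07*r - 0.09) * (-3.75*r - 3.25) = 8.1375*r^5 - 6.9725*r^4 + 8.2075*r^3 + 17.385*r^2 + 0.11*r + 0.2925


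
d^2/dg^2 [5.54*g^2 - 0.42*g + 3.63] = 11.0800000000000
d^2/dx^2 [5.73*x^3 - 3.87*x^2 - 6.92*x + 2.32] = 34.38*x - 7.74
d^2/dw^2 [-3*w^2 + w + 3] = -6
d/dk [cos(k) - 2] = -sin(k)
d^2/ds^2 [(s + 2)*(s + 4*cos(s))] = -4*(s + 2)*cos(s) - 8*sin(s) + 2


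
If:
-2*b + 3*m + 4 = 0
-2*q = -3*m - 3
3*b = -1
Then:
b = -1/3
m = -14/9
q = -5/6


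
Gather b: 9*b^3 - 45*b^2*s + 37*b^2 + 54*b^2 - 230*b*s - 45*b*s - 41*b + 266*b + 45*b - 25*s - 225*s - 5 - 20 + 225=9*b^3 + b^2*(91 - 45*s) + b*(270 - 275*s) - 250*s + 200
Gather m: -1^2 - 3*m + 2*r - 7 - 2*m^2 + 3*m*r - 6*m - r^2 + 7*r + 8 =-2*m^2 + m*(3*r - 9) - r^2 + 9*r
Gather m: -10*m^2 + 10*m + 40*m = -10*m^2 + 50*m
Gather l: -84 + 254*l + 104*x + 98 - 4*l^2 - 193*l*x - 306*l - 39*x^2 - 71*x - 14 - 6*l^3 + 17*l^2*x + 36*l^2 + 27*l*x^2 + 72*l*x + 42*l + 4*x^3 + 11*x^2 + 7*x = -6*l^3 + l^2*(17*x + 32) + l*(27*x^2 - 121*x - 10) + 4*x^3 - 28*x^2 + 40*x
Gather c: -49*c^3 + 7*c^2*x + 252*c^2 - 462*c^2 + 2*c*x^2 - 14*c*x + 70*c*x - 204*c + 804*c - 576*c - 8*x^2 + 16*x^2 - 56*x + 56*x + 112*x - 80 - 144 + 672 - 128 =-49*c^3 + c^2*(7*x - 210) + c*(2*x^2 + 56*x + 24) + 8*x^2 + 112*x + 320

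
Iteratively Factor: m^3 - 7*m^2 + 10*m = (m - 5)*(m^2 - 2*m) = m*(m - 5)*(m - 2)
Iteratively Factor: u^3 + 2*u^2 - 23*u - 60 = (u - 5)*(u^2 + 7*u + 12) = (u - 5)*(u + 4)*(u + 3)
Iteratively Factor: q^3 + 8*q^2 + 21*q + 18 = (q + 3)*(q^2 + 5*q + 6) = (q + 3)^2*(q + 2)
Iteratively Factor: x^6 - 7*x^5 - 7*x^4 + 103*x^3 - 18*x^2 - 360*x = (x)*(x^5 - 7*x^4 - 7*x^3 + 103*x^2 - 18*x - 360) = x*(x + 3)*(x^4 - 10*x^3 + 23*x^2 + 34*x - 120) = x*(x - 4)*(x + 3)*(x^3 - 6*x^2 - x + 30) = x*(x - 5)*(x - 4)*(x + 3)*(x^2 - x - 6) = x*(x - 5)*(x - 4)*(x + 2)*(x + 3)*(x - 3)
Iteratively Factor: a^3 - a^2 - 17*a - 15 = (a - 5)*(a^2 + 4*a + 3) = (a - 5)*(a + 3)*(a + 1)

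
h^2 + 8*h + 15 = (h + 3)*(h + 5)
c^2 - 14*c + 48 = (c - 8)*(c - 6)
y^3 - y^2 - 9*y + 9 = (y - 3)*(y - 1)*(y + 3)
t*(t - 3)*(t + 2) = t^3 - t^2 - 6*t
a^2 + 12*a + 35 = (a + 5)*(a + 7)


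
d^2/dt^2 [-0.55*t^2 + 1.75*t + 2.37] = -1.10000000000000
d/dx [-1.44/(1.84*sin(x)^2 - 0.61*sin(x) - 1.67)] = (5.2992*sin(x) - 0.8784)*cos(x)/(-1.84*sin(x)^2 + 0.61*sin(x) + 1.67)^2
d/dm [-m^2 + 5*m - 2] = 5 - 2*m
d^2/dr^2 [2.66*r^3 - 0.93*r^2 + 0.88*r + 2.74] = 15.96*r - 1.86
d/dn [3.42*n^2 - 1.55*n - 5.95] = 6.84*n - 1.55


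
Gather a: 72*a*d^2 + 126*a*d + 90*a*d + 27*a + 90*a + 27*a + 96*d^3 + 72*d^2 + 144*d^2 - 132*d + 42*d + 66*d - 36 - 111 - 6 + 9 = a*(72*d^2 + 216*d + 144) + 96*d^3 + 216*d^2 - 24*d - 144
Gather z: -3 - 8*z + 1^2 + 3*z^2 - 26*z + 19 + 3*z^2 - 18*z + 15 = 6*z^2 - 52*z + 32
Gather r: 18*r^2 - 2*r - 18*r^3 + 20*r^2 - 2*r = -18*r^3 + 38*r^2 - 4*r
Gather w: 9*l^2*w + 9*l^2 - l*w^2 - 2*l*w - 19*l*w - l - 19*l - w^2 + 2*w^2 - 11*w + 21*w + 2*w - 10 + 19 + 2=9*l^2 - 20*l + w^2*(1 - l) + w*(9*l^2 - 21*l + 12) + 11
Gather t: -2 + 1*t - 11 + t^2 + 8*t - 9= t^2 + 9*t - 22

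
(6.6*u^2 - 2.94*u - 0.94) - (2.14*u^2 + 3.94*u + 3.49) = 4.46*u^2 - 6.88*u - 4.43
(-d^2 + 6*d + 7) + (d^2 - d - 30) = 5*d - 23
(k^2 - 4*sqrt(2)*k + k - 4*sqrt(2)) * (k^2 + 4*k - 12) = k^4 - 4*sqrt(2)*k^3 + 5*k^3 - 20*sqrt(2)*k^2 - 8*k^2 - 12*k + 32*sqrt(2)*k + 48*sqrt(2)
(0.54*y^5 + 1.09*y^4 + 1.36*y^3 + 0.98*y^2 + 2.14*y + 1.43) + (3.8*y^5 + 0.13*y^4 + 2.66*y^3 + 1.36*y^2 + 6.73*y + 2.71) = 4.34*y^5 + 1.22*y^4 + 4.02*y^3 + 2.34*y^2 + 8.87*y + 4.14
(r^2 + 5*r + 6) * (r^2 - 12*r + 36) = r^4 - 7*r^3 - 18*r^2 + 108*r + 216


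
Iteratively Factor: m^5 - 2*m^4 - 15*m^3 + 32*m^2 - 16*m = (m - 4)*(m^4 + 2*m^3 - 7*m^2 + 4*m) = m*(m - 4)*(m^3 + 2*m^2 - 7*m + 4) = m*(m - 4)*(m - 1)*(m^2 + 3*m - 4) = m*(m - 4)*(m - 1)^2*(m + 4)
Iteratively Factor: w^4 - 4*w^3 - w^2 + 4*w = (w - 1)*(w^3 - 3*w^2 - 4*w) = (w - 4)*(w - 1)*(w^2 + w) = w*(w - 4)*(w - 1)*(w + 1)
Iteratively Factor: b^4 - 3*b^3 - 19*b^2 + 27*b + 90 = (b + 2)*(b^3 - 5*b^2 - 9*b + 45) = (b + 2)*(b + 3)*(b^2 - 8*b + 15) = (b - 3)*(b + 2)*(b + 3)*(b - 5)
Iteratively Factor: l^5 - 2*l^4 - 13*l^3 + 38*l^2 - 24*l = (l - 3)*(l^4 + l^3 - 10*l^2 + 8*l) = (l - 3)*(l + 4)*(l^3 - 3*l^2 + 2*l) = (l - 3)*(l - 2)*(l + 4)*(l^2 - l) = (l - 3)*(l - 2)*(l - 1)*(l + 4)*(l)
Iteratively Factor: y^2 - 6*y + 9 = (y - 3)*(y - 3)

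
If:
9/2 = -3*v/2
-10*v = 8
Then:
No Solution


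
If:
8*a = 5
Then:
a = 5/8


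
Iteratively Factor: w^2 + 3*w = (w)*(w + 3)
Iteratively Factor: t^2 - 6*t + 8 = (t - 2)*(t - 4)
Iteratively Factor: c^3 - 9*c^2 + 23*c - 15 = (c - 5)*(c^2 - 4*c + 3) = (c - 5)*(c - 1)*(c - 3)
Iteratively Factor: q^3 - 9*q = (q + 3)*(q^2 - 3*q) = (q - 3)*(q + 3)*(q)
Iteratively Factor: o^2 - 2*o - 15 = (o + 3)*(o - 5)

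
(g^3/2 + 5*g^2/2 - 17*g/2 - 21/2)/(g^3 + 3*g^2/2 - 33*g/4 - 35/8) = 4*(g^3 + 5*g^2 - 17*g - 21)/(8*g^3 + 12*g^2 - 66*g - 35)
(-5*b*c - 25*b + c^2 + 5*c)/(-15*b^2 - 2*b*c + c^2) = (c + 5)/(3*b + c)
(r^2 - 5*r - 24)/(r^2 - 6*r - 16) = (r + 3)/(r + 2)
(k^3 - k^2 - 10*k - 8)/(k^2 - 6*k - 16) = (k^2 - 3*k - 4)/(k - 8)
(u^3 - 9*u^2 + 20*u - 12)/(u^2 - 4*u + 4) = (u^2 - 7*u + 6)/(u - 2)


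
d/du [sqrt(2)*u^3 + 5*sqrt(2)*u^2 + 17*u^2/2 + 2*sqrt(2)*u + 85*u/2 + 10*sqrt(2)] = 3*sqrt(2)*u^2 + 10*sqrt(2)*u + 17*u + 2*sqrt(2) + 85/2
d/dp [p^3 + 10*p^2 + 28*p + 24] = 3*p^2 + 20*p + 28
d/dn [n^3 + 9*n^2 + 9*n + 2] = 3*n^2 + 18*n + 9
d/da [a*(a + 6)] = 2*a + 6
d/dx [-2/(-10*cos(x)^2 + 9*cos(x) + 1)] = 2*(20*cos(x) - 9)*sin(x)/(-10*cos(x)^2 + 9*cos(x) + 1)^2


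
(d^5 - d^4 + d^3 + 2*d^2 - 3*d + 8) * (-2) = -2*d^5 + 2*d^4 - 2*d^3 - 4*d^2 + 6*d - 16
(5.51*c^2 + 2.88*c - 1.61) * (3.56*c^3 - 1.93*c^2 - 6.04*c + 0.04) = 19.6156*c^5 - 0.381499999999999*c^4 - 44.5704*c^3 - 14.0675*c^2 + 9.8396*c - 0.0644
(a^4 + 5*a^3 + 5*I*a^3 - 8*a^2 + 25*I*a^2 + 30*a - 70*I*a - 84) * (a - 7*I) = a^5 + 5*a^4 - 2*I*a^4 + 27*a^3 - 10*I*a^3 + 205*a^2 - 14*I*a^2 - 574*a - 210*I*a + 588*I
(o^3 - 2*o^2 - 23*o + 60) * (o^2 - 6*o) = o^5 - 8*o^4 - 11*o^3 + 198*o^2 - 360*o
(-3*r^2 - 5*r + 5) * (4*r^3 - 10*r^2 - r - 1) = -12*r^5 + 10*r^4 + 73*r^3 - 42*r^2 - 5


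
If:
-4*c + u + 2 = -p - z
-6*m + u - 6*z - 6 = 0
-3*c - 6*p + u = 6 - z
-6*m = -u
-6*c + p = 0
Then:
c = -8/41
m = -25/246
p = -48/41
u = -25/41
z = -1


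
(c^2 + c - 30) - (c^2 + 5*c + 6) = -4*c - 36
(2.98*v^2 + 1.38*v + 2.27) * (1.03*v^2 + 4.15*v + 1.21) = 3.0694*v^4 + 13.7884*v^3 + 11.6709*v^2 + 11.0903*v + 2.7467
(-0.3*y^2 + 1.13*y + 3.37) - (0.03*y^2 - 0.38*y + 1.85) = -0.33*y^2 + 1.51*y + 1.52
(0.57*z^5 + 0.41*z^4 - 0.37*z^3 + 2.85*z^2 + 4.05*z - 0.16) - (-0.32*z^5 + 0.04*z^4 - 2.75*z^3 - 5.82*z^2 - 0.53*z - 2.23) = 0.89*z^5 + 0.37*z^4 + 2.38*z^3 + 8.67*z^2 + 4.58*z + 2.07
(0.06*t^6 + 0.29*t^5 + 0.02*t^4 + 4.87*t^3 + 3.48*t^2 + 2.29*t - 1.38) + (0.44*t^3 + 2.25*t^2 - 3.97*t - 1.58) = 0.06*t^6 + 0.29*t^5 + 0.02*t^4 + 5.31*t^3 + 5.73*t^2 - 1.68*t - 2.96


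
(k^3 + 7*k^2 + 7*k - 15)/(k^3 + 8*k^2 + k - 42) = (k^2 + 4*k - 5)/(k^2 + 5*k - 14)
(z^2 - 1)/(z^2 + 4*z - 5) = (z + 1)/(z + 5)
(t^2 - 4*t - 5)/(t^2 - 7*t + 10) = (t + 1)/(t - 2)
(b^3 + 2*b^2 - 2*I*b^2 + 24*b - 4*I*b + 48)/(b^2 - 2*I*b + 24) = b + 2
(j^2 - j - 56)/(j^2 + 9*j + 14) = (j - 8)/(j + 2)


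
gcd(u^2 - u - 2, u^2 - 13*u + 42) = 1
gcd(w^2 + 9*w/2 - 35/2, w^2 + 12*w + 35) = w + 7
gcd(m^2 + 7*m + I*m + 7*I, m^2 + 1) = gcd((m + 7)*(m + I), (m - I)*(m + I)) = m + I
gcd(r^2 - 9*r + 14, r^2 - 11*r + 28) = r - 7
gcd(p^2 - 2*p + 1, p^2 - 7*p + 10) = 1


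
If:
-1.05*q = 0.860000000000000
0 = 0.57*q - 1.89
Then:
No Solution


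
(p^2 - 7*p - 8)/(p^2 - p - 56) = (p + 1)/(p + 7)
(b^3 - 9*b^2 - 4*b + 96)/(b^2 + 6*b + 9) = (b^2 - 12*b + 32)/(b + 3)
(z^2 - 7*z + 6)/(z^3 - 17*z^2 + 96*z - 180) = (z - 1)/(z^2 - 11*z + 30)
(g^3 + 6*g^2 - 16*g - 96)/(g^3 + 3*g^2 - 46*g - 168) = (g - 4)/(g - 7)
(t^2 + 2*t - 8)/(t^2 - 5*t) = (t^2 + 2*t - 8)/(t*(t - 5))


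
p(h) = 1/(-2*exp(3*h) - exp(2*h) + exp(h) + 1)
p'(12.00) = 0.00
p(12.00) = 0.00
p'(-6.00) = 0.00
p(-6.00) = 1.00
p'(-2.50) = -0.06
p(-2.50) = 0.93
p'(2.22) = 0.00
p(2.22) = -0.00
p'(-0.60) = 1.24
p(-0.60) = 1.09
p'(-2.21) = -0.06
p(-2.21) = 0.91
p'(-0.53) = 1.91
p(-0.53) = 1.20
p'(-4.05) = -0.02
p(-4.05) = 0.98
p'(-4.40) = -0.01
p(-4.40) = 0.99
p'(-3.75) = -0.02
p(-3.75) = 0.98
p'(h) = (6*exp(3*h) + 2*exp(2*h) - exp(h))/(-2*exp(3*h) - exp(2*h) + exp(h) + 1)^2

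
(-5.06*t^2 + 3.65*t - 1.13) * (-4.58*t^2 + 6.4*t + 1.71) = 23.1748*t^4 - 49.101*t^3 + 19.8828*t^2 - 0.9905*t - 1.9323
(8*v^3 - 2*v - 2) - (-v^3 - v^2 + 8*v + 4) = 9*v^3 + v^2 - 10*v - 6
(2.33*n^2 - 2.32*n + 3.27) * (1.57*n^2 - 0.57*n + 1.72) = 3.6581*n^4 - 4.9705*n^3 + 10.4639*n^2 - 5.8543*n + 5.6244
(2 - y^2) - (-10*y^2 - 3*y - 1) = 9*y^2 + 3*y + 3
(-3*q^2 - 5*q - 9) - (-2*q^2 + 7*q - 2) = -q^2 - 12*q - 7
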